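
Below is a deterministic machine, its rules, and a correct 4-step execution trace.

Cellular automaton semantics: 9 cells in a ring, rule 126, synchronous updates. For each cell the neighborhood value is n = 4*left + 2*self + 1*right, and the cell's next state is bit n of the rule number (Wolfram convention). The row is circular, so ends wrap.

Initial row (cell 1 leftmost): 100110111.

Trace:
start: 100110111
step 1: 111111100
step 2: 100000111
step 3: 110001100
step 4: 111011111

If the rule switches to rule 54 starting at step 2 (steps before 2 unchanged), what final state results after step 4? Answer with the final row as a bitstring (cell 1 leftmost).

110001111

(re-executing steps 2..4 under rule 54; state before step 2: 111111100)
step 2: 000000011
step 3: 100000100
step 4: 110001111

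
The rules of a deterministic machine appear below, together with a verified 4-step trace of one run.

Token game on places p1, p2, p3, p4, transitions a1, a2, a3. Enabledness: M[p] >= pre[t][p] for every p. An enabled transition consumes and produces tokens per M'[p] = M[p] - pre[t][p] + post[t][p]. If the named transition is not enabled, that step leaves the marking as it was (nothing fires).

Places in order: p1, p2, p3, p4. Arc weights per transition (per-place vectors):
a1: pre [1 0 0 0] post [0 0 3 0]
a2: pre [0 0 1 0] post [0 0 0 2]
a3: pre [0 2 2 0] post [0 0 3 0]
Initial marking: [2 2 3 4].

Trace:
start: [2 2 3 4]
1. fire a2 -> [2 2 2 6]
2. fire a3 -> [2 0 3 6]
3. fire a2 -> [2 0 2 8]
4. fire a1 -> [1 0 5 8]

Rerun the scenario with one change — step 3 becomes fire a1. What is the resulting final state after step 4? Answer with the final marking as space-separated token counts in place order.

0 0 9 6

(re-executing from step 3 with the substitution; state before step 3: [2 0 3 6])
3. fire a1 -> [1 0 6 6]
4. fire a1 -> [0 0 9 6]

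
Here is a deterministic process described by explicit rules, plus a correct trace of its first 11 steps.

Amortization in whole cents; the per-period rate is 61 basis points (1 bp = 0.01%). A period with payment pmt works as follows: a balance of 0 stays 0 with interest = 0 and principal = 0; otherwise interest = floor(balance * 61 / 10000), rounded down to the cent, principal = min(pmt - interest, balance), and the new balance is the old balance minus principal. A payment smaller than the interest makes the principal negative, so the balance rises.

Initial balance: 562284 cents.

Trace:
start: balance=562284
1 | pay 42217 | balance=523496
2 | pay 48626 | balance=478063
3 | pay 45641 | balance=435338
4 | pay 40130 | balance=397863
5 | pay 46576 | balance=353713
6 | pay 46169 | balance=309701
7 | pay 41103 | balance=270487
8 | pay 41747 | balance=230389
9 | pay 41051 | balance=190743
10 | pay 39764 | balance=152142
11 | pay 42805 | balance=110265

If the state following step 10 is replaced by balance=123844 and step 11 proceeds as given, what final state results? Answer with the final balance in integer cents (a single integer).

81794

state after step 10 := balance=123844
11 | pay 42805 | balance=81794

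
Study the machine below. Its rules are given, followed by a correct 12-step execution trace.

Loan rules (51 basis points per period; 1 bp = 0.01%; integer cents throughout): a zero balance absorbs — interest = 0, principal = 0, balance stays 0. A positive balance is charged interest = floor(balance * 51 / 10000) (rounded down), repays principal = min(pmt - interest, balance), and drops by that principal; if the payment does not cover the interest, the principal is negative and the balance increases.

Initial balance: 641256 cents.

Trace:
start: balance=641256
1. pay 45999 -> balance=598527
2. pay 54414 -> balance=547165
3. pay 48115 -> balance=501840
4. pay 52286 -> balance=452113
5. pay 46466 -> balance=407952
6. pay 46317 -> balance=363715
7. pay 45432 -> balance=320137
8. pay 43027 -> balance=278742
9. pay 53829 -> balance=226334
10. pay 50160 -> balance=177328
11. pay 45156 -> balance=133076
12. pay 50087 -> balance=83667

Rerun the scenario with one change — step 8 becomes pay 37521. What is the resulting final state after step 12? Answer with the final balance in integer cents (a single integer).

89286

(re-executing from step 8 with the substitution; state before step 8: balance=320137)
8. pay 37521 -> balance=284248
9. pay 53829 -> balance=231868
10. pay 50160 -> balance=182890
11. pay 45156 -> balance=138666
12. pay 50087 -> balance=89286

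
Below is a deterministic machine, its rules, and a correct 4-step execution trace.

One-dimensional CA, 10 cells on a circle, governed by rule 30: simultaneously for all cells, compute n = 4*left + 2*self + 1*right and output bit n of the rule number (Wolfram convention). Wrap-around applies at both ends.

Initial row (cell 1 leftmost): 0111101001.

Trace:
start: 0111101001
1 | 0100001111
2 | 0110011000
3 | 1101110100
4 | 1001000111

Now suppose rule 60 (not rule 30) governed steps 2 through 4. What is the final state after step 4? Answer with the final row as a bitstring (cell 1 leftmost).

(re-executing steps 2..4 under rule 60; state before step 2: 0100001111)
2 | 1110001000
3 | 1001001100
4 | 1101101010

1101101010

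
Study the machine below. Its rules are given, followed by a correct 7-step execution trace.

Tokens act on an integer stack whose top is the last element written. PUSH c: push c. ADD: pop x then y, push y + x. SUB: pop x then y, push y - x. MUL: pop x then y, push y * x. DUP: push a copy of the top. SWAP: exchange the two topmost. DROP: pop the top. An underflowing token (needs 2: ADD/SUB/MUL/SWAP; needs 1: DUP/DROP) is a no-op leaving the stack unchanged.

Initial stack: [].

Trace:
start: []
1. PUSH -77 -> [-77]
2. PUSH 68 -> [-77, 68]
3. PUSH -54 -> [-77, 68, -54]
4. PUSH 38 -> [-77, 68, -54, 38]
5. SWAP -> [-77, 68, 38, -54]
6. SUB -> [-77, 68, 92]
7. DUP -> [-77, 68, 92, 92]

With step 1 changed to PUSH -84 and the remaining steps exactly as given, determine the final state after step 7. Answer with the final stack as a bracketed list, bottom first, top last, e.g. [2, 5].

[-84, 68, 92, 92]

(re-executing from step 1 with the substitution; state before step 1: [])
1. PUSH -84 -> [-84]
2. PUSH 68 -> [-84, 68]
3. PUSH -54 -> [-84, 68, -54]
4. PUSH 38 -> [-84, 68, -54, 38]
5. SWAP -> [-84, 68, 38, -54]
6. SUB -> [-84, 68, 92]
7. DUP -> [-84, 68, 92, 92]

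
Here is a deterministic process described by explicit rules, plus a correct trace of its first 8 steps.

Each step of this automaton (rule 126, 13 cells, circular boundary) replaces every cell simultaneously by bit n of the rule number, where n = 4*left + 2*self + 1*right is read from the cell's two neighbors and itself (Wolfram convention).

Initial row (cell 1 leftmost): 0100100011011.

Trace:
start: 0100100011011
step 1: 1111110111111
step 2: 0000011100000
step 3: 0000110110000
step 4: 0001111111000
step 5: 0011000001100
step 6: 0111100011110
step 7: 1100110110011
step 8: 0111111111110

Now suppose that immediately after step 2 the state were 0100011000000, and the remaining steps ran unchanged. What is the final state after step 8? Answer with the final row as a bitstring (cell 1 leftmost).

state after step 2 := 0100011000000
step 3: 1110111100000
step 4: 1011100110001
step 5: 1110111111011
step 6: 0011100001110
step 7: 0110110011011
step 8: 1111111111111

1111111111111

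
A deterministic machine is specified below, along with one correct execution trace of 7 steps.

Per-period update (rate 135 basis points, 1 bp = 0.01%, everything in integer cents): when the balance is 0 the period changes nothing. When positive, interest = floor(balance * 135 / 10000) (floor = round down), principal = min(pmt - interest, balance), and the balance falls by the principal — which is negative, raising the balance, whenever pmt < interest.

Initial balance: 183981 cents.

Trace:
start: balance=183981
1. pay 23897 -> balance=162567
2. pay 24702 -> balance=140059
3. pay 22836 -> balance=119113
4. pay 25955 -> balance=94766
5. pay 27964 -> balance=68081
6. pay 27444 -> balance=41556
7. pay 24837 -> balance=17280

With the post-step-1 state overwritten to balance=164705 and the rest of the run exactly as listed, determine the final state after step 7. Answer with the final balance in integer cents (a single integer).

19596

state after step 1 := balance=164705
2. pay 24702 -> balance=142226
3. pay 22836 -> balance=121310
4. pay 25955 -> balance=96992
5. pay 27964 -> balance=70337
6. pay 27444 -> balance=43842
7. pay 24837 -> balance=19596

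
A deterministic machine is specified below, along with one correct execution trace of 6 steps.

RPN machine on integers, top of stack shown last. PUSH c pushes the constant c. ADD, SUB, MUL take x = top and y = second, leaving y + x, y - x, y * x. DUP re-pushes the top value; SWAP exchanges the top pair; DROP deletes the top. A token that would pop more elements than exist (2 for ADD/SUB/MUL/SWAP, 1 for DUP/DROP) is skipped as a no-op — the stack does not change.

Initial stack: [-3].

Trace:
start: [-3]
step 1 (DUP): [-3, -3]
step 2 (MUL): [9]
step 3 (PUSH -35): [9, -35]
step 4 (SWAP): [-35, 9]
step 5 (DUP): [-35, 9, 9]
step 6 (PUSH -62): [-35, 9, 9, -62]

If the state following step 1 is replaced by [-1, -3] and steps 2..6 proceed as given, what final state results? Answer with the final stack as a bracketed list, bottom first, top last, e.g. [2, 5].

state after step 1 := [-1, -3]
step 2 (MUL): [3]
step 3 (PUSH -35): [3, -35]
step 4 (SWAP): [-35, 3]
step 5 (DUP): [-35, 3, 3]
step 6 (PUSH -62): [-35, 3, 3, -62]

[-35, 3, 3, -62]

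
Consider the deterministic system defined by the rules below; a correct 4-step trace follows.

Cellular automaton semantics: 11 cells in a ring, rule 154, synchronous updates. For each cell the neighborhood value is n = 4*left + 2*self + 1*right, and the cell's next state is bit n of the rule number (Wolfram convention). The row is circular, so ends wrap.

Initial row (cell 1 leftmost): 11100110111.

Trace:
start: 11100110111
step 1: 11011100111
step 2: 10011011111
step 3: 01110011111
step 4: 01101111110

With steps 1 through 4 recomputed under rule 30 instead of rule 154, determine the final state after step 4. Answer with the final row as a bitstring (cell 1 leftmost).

01001001011

(re-executing steps 1..4 under rule 30; state before step 1: 11100110111)
step 1: 00011100100
step 2: 00110011110
step 3: 01101110001
step 4: 01001001011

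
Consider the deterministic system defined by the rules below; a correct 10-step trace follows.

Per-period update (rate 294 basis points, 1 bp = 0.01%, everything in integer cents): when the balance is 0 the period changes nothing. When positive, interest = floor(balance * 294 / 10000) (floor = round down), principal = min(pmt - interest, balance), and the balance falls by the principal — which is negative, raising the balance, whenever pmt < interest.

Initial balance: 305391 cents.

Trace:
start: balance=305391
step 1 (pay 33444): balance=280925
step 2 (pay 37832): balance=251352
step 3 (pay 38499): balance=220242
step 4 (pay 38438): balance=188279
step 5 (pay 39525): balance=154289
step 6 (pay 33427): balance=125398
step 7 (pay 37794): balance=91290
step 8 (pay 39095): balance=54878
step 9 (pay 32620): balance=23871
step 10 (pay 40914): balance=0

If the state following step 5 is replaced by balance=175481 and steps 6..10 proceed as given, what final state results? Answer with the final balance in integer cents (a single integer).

state after step 5 := balance=175481
step 6 (pay 33427): balance=147213
step 7 (pay 37794): balance=113747
step 8 (pay 39095): balance=77996
step 9 (pay 32620): balance=47669
step 10 (pay 40914): balance=8156

8156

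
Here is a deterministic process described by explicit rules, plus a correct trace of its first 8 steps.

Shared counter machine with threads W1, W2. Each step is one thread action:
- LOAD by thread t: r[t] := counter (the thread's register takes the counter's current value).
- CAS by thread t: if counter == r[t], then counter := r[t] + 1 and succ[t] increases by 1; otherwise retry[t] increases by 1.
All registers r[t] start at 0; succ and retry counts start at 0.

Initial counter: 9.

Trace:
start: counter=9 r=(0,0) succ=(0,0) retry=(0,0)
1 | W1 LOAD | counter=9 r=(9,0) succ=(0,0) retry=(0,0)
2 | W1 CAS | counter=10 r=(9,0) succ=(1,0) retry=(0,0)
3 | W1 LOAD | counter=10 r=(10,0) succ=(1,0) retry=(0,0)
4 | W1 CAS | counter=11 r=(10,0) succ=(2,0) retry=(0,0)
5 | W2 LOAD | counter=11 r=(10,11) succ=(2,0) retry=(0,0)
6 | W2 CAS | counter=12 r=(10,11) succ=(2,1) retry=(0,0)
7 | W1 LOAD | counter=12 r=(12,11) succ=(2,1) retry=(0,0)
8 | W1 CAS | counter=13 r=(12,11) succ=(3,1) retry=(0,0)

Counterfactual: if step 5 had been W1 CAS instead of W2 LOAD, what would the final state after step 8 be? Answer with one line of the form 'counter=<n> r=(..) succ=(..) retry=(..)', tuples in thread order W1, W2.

(re-executing from step 5 with the substitution; state before step 5: counter=11 r=(10,0) succ=(2,0) retry=(0,0))
5 | W1 CAS | counter=11 r=(10,0) succ=(2,0) retry=(1,0)
6 | W2 CAS | counter=11 r=(10,0) succ=(2,0) retry=(1,1)
7 | W1 LOAD | counter=11 r=(11,0) succ=(2,0) retry=(1,1)
8 | W1 CAS | counter=12 r=(11,0) succ=(3,0) retry=(1,1)

counter=12 r=(11,0) succ=(3,0) retry=(1,1)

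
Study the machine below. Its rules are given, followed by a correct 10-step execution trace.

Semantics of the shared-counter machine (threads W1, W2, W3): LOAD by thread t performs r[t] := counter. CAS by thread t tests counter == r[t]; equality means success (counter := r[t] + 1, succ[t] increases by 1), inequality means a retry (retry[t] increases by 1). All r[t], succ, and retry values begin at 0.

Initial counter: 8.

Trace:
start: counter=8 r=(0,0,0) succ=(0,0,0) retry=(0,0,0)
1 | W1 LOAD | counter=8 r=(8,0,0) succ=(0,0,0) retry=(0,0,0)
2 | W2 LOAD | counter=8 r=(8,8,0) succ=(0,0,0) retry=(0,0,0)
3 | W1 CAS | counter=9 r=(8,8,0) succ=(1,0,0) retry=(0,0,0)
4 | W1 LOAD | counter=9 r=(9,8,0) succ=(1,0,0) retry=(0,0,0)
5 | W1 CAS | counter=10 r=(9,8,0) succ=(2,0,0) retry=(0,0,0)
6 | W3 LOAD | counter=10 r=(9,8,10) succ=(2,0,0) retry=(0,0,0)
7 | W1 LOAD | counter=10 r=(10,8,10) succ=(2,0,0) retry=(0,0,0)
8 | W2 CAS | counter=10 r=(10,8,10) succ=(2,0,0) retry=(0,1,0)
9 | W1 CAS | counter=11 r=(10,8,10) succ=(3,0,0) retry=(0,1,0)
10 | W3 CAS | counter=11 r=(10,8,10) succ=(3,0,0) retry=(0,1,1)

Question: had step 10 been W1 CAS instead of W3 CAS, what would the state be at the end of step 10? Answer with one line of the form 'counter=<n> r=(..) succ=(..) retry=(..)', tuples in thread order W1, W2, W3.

counter=11 r=(10,8,10) succ=(3,0,0) retry=(1,1,0)

(re-executing from step 10 with the substitution; state before step 10: counter=11 r=(10,8,10) succ=(3,0,0) retry=(0,1,0))
10 | W1 CAS | counter=11 r=(10,8,10) succ=(3,0,0) retry=(1,1,0)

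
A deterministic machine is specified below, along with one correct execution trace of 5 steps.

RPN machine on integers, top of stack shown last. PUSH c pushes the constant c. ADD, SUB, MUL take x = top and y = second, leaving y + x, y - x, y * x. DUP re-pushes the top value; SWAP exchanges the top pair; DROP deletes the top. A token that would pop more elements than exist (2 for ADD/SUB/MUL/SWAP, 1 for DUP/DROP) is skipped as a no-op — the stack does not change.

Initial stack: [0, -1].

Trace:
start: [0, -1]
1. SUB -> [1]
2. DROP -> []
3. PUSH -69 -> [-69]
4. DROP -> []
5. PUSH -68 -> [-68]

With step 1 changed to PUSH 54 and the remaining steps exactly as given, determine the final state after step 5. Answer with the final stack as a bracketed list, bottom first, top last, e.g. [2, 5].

[0, -1, -68]

(re-executing from step 1 with the substitution; state before step 1: [0, -1])
1. PUSH 54 -> [0, -1, 54]
2. DROP -> [0, -1]
3. PUSH -69 -> [0, -1, -69]
4. DROP -> [0, -1]
5. PUSH -68 -> [0, -1, -68]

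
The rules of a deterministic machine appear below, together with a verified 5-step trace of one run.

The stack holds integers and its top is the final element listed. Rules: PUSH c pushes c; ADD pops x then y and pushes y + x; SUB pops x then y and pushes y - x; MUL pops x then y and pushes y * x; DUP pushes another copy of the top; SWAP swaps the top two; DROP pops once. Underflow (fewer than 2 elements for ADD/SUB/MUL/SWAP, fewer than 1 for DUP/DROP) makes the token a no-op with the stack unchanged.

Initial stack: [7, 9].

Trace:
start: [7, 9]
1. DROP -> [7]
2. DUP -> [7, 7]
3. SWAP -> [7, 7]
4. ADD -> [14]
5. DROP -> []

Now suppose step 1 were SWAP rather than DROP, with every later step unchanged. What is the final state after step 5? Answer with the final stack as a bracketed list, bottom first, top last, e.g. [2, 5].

[9]

(re-executing from step 1 with the substitution; state before step 1: [7, 9])
1. SWAP -> [9, 7]
2. DUP -> [9, 7, 7]
3. SWAP -> [9, 7, 7]
4. ADD -> [9, 14]
5. DROP -> [9]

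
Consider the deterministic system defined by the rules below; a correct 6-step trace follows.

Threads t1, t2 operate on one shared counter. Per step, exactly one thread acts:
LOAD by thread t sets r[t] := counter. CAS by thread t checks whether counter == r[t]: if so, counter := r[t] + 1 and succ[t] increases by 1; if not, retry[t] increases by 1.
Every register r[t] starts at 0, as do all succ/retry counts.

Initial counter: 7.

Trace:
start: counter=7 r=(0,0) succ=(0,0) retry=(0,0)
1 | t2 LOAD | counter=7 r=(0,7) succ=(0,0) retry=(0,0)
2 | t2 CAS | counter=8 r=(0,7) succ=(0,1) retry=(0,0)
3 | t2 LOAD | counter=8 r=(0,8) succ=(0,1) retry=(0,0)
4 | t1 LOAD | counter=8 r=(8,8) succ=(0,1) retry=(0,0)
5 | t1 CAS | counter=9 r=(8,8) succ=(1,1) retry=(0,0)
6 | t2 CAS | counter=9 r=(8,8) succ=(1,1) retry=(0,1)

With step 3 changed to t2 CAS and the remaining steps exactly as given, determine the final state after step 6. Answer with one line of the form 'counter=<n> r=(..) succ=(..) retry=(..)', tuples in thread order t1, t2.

(re-executing from step 3 with the substitution; state before step 3: counter=8 r=(0,7) succ=(0,1) retry=(0,0))
3 | t2 CAS | counter=8 r=(0,7) succ=(0,1) retry=(0,1)
4 | t1 LOAD | counter=8 r=(8,7) succ=(0,1) retry=(0,1)
5 | t1 CAS | counter=9 r=(8,7) succ=(1,1) retry=(0,1)
6 | t2 CAS | counter=9 r=(8,7) succ=(1,1) retry=(0,2)

counter=9 r=(8,7) succ=(1,1) retry=(0,2)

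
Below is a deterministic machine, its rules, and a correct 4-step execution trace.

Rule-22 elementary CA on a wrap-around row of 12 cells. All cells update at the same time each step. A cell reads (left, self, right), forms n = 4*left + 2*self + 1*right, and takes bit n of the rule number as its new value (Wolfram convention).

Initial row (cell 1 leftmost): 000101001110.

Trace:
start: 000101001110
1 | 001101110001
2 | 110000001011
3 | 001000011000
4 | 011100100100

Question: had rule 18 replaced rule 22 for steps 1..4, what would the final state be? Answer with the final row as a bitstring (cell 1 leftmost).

000001001000

(re-executing steps 1..4 under rule 18; state before step 1: 000101001110)
1 | 001000110001
2 | 110101001010
3 | 000000110000
4 | 000001001000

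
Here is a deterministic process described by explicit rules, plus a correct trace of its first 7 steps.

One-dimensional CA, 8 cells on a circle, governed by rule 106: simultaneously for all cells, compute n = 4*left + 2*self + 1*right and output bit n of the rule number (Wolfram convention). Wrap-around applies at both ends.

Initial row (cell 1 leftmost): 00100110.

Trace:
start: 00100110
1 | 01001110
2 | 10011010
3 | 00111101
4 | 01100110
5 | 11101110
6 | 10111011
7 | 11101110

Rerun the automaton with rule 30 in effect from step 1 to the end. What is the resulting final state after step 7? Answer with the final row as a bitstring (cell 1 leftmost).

10110101

(re-executing steps 1..7 under rule 30; state before step 1: 00100110)
1 | 01111101
2 | 01000001
3 | 01100011
4 | 01010110
5 | 11010101
6 | 00010101
7 | 10110101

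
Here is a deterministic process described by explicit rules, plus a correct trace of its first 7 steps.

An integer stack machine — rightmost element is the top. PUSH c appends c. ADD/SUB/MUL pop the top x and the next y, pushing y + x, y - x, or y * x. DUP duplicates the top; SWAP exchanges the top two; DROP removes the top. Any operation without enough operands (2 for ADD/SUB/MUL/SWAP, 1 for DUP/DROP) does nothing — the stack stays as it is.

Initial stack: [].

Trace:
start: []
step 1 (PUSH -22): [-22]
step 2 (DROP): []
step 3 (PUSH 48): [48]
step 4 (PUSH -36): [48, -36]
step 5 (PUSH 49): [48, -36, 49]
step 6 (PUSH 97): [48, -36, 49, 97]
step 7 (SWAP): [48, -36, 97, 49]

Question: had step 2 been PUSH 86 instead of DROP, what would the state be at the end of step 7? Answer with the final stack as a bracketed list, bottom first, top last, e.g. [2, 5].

(re-executing from step 2 with the substitution; state before step 2: [-22])
step 2 (PUSH 86): [-22, 86]
step 3 (PUSH 48): [-22, 86, 48]
step 4 (PUSH -36): [-22, 86, 48, -36]
step 5 (PUSH 49): [-22, 86, 48, -36, 49]
step 6 (PUSH 97): [-22, 86, 48, -36, 49, 97]
step 7 (SWAP): [-22, 86, 48, -36, 97, 49]

[-22, 86, 48, -36, 97, 49]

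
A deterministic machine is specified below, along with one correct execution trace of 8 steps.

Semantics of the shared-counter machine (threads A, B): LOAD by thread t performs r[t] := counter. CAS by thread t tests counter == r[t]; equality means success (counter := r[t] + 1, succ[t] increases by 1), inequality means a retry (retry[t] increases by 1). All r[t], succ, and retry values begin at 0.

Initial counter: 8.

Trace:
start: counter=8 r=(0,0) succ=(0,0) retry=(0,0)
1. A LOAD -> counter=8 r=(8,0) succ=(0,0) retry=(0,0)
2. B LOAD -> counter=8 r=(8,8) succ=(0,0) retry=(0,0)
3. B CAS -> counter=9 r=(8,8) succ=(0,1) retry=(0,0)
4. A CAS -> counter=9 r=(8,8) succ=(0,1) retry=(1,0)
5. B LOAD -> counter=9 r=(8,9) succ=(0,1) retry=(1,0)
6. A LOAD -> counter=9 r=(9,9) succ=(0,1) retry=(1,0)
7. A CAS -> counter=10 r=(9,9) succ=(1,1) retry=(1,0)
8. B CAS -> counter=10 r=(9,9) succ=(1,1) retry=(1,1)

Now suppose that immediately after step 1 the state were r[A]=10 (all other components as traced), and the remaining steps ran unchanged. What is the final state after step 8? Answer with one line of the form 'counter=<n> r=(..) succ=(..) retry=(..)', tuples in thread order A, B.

counter=10 r=(9,9) succ=(1,1) retry=(1,1)

state after step 1 := counter=8 r=(10,0) succ=(0,0) retry=(0,0)
2. B LOAD -> counter=8 r=(10,8) succ=(0,0) retry=(0,0)
3. B CAS -> counter=9 r=(10,8) succ=(0,1) retry=(0,0)
4. A CAS -> counter=9 r=(10,8) succ=(0,1) retry=(1,0)
5. B LOAD -> counter=9 r=(10,9) succ=(0,1) retry=(1,0)
6. A LOAD -> counter=9 r=(9,9) succ=(0,1) retry=(1,0)
7. A CAS -> counter=10 r=(9,9) succ=(1,1) retry=(1,0)
8. B CAS -> counter=10 r=(9,9) succ=(1,1) retry=(1,1)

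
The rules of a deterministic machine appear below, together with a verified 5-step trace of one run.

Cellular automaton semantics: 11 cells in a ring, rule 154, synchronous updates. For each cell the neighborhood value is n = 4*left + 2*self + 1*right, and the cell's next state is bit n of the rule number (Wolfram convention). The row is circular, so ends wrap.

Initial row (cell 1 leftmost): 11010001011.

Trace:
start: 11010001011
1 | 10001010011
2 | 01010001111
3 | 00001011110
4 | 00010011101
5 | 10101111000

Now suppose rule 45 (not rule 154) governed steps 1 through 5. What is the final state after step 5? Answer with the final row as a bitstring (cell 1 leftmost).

(re-executing steps 1..5 under rule 45; state before step 1: 11010001011)
1 | 00110101110
2 | 10101111000
3 | 11111000010
4 | 10000011011
5 | 00111010110

00111010110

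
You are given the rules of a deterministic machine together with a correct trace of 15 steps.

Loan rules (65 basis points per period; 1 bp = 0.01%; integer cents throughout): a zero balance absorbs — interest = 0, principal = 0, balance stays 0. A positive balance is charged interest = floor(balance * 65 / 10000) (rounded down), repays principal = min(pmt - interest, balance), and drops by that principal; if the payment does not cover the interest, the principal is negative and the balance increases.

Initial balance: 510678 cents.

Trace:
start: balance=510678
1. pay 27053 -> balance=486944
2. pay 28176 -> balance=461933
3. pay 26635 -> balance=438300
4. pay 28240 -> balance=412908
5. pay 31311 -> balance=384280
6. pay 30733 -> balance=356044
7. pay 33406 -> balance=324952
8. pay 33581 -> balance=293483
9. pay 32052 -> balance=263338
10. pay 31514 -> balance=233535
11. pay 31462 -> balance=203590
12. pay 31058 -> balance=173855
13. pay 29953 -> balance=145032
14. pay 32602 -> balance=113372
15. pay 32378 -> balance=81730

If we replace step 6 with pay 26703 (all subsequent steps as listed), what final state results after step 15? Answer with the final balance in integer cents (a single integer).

(re-executing from step 6 with the substitution; state before step 6: balance=384280)
6. pay 26703 -> balance=360074
7. pay 33406 -> balance=329008
8. pay 33581 -> balance=297565
9. pay 32052 -> balance=267447
10. pay 31514 -> balance=237671
11. pay 31462 -> balance=207753
12. pay 31058 -> balance=178045
13. pay 29953 -> balance=149249
14. pay 32602 -> balance=117617
15. pay 32378 -> balance=86003

86003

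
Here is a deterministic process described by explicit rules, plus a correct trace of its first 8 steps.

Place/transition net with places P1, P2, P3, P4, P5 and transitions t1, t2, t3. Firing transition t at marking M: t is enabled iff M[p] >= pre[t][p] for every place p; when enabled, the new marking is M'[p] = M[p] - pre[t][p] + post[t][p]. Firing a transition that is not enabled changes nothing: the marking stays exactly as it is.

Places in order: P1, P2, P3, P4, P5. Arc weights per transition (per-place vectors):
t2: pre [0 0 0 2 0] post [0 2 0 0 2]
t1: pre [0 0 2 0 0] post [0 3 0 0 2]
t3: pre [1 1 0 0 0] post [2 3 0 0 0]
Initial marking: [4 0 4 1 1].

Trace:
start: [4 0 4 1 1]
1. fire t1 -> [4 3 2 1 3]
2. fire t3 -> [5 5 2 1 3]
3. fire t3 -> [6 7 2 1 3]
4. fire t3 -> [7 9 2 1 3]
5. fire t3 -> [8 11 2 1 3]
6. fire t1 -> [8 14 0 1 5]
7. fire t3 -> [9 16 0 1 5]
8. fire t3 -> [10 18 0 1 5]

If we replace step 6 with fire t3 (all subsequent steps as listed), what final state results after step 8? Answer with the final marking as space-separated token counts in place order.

11 17 2 1 3

(re-executing from step 6 with the substitution; state before step 6: [8 11 2 1 3])
6. fire t3 -> [9 13 2 1 3]
7. fire t3 -> [10 15 2 1 3]
8. fire t3 -> [11 17 2 1 3]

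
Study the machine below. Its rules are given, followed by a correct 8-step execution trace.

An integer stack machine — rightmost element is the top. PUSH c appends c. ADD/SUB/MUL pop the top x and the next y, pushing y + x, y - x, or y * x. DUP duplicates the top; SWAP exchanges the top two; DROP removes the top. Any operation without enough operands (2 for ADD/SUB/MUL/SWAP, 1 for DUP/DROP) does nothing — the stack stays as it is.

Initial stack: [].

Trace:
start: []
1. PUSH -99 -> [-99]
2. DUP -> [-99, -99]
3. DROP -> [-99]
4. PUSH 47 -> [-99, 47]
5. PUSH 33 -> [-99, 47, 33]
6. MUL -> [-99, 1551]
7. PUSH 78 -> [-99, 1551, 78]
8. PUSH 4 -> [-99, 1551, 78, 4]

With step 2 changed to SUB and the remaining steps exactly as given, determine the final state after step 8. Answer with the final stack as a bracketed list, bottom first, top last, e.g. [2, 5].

(re-executing from step 2 with the substitution; state before step 2: [-99])
2. SUB -> [-99]
3. DROP -> []
4. PUSH 47 -> [47]
5. PUSH 33 -> [47, 33]
6. MUL -> [1551]
7. PUSH 78 -> [1551, 78]
8. PUSH 4 -> [1551, 78, 4]

[1551, 78, 4]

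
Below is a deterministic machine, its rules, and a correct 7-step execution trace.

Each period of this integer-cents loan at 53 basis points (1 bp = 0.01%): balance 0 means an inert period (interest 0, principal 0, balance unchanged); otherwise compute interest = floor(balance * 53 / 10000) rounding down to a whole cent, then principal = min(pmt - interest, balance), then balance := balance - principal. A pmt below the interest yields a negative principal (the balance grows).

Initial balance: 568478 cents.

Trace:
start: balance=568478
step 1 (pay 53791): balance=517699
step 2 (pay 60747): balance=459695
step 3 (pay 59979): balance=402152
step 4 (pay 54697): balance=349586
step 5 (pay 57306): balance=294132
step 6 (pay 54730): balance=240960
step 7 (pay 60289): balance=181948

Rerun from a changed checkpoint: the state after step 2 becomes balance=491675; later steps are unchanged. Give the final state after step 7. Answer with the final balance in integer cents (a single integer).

214785

state after step 2 := balance=491675
step 3 (pay 59979): balance=434301
step 4 (pay 54697): balance=381905
step 5 (pay 57306): balance=326623
step 6 (pay 54730): balance=273624
step 7 (pay 60289): balance=214785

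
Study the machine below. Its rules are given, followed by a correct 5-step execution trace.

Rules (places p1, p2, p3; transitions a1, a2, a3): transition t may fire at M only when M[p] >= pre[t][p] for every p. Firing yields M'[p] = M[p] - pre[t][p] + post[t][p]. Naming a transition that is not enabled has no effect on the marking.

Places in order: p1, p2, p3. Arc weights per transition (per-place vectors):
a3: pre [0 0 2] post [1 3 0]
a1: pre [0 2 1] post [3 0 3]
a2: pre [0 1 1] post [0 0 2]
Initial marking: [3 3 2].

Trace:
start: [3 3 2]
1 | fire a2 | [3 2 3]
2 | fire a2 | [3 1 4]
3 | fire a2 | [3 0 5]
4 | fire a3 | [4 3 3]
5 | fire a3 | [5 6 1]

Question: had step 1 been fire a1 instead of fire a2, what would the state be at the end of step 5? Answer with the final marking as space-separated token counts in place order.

8 6 1

(re-executing from step 1 with the substitution; state before step 1: [3 3 2])
1 | fire a1 | [6 1 4]
2 | fire a2 | [6 0 5]
3 | fire a2 | [6 0 5]
4 | fire a3 | [7 3 3]
5 | fire a3 | [8 6 1]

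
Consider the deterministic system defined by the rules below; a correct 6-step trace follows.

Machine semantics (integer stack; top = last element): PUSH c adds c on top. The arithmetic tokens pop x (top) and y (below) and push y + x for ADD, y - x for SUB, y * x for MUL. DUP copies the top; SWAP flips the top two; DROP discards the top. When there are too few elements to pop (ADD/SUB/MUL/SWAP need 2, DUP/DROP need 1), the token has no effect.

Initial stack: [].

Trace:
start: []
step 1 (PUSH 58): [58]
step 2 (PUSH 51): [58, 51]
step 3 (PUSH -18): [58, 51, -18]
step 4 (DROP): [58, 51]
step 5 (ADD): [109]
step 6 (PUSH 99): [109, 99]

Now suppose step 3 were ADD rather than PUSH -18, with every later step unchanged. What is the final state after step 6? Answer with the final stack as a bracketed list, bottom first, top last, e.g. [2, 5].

[99]

(re-executing from step 3 with the substitution; state before step 3: [58, 51])
step 3 (ADD): [109]
step 4 (DROP): []
step 5 (ADD): []
step 6 (PUSH 99): [99]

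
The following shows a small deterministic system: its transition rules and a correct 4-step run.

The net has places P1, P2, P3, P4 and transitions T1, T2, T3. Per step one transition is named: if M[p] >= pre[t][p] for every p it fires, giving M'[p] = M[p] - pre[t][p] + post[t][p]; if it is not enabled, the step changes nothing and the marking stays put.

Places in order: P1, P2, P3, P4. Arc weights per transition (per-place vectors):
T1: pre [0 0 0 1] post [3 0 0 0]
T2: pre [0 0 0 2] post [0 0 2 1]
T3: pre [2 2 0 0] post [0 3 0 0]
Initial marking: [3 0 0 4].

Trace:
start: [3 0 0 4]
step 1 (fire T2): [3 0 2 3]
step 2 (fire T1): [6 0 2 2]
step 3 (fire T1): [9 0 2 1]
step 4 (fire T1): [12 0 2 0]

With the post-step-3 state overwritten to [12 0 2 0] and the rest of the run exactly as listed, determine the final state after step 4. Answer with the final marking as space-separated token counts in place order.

12 0 2 0

state after step 3 := [12 0 2 0]
step 4 (fire T1): [12 0 2 0]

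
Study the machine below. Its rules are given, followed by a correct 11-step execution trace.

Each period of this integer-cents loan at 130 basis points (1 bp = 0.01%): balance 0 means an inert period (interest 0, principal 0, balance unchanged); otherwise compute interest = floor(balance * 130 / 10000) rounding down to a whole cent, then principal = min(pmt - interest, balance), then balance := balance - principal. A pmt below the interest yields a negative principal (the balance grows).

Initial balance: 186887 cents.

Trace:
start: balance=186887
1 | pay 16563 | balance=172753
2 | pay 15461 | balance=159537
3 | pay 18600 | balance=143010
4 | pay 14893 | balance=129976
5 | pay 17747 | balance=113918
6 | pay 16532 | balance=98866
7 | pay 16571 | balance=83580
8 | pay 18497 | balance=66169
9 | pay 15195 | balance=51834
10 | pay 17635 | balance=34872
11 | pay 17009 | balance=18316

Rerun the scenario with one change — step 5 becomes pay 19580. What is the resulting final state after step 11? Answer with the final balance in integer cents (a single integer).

(re-executing from step 5 with the substitution; state before step 5: balance=129976)
5 | pay 19580 | balance=112085
6 | pay 16532 | balance=97010
7 | pay 16571 | balance=81700
8 | pay 18497 | balance=64265
9 | pay 15195 | balance=49905
10 | pay 17635 | balance=32918
11 | pay 17009 | balance=16336

16336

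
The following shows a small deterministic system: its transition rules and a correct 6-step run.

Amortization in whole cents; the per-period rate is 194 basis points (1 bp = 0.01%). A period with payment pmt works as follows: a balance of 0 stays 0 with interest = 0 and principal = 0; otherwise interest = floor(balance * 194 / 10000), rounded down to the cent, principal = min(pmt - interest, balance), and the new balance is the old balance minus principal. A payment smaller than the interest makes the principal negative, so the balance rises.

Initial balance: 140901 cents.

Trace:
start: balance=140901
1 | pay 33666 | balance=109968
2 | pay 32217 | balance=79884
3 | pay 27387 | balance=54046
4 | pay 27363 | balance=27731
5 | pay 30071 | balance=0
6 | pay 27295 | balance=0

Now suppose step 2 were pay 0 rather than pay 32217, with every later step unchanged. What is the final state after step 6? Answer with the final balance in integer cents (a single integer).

(re-executing from step 2 with the substitution; state before step 2: balance=109968)
2 | pay 0 | balance=112101
3 | pay 27387 | balance=86888
4 | pay 27363 | balance=61210
5 | pay 30071 | balance=32326
6 | pay 27295 | balance=5658

5658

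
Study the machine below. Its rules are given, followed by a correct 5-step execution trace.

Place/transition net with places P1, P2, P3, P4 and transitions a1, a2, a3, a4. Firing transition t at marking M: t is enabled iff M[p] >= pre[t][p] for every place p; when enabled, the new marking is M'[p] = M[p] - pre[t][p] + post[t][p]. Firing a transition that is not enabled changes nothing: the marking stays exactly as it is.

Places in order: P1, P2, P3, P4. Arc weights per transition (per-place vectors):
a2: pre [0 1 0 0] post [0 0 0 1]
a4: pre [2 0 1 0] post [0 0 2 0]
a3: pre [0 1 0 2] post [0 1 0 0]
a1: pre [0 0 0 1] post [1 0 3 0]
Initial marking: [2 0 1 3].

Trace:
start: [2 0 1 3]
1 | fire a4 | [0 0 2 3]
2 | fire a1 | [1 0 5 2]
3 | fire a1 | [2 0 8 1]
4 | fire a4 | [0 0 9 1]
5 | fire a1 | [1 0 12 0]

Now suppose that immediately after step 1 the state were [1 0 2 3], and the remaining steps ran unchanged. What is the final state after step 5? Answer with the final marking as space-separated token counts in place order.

2 0 12 0

state after step 1 := [1 0 2 3]
2 | fire a1 | [2 0 5 2]
3 | fire a1 | [3 0 8 1]
4 | fire a4 | [1 0 9 1]
5 | fire a1 | [2 0 12 0]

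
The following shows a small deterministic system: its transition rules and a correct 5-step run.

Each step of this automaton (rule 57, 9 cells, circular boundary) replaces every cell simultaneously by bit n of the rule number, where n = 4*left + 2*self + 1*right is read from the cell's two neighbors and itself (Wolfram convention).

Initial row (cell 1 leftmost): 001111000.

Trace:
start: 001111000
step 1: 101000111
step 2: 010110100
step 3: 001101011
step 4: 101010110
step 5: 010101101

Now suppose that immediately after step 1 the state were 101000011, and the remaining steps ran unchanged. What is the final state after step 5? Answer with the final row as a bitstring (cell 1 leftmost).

state after step 1 := 101000011
step 2: 010111010
step 3: 001100101
step 4: 101010010
step 5: 010101001

010101001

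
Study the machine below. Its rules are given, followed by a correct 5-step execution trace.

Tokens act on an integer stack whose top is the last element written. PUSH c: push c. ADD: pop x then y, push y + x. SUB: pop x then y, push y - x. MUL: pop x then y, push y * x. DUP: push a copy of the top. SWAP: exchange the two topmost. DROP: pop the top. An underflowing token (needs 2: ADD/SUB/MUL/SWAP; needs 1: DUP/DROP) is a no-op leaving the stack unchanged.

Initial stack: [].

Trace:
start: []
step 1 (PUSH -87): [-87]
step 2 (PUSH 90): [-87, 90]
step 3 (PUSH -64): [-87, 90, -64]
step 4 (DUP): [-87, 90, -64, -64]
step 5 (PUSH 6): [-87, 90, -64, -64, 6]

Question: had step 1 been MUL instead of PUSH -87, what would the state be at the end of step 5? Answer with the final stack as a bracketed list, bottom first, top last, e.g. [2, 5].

[90, -64, -64, 6]

(re-executing from step 1 with the substitution; state before step 1: [])
step 1 (MUL): []
step 2 (PUSH 90): [90]
step 3 (PUSH -64): [90, -64]
step 4 (DUP): [90, -64, -64]
step 5 (PUSH 6): [90, -64, -64, 6]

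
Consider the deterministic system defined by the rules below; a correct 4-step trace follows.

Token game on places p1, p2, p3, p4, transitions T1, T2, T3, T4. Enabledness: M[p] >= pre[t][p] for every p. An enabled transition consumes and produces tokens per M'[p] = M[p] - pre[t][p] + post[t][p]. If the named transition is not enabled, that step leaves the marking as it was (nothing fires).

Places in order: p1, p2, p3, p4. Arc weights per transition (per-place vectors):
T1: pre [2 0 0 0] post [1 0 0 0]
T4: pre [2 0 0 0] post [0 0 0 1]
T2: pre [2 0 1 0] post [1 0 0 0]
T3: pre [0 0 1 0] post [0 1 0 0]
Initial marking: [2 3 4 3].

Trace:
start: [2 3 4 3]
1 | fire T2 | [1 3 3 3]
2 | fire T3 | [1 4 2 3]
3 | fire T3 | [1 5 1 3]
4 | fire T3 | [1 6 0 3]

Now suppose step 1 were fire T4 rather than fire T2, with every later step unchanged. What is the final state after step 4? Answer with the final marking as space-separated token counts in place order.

(re-executing from step 1 with the substitution; state before step 1: [2 3 4 3])
1 | fire T4 | [0 3 4 4]
2 | fire T3 | [0 4 3 4]
3 | fire T3 | [0 5 2 4]
4 | fire T3 | [0 6 1 4]

0 6 1 4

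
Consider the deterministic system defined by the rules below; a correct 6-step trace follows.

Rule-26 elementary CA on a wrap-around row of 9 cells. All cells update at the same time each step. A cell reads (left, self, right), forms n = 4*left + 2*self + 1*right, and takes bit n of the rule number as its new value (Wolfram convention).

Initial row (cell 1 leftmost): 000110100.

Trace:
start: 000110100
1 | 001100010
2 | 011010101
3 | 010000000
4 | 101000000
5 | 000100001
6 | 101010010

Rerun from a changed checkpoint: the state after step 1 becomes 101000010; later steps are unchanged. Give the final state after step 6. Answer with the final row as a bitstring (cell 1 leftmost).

011000001

state after step 1 := 101000010
2 | 000100100
3 | 001011010
4 | 010010001
5 | 001101010
6 | 011000001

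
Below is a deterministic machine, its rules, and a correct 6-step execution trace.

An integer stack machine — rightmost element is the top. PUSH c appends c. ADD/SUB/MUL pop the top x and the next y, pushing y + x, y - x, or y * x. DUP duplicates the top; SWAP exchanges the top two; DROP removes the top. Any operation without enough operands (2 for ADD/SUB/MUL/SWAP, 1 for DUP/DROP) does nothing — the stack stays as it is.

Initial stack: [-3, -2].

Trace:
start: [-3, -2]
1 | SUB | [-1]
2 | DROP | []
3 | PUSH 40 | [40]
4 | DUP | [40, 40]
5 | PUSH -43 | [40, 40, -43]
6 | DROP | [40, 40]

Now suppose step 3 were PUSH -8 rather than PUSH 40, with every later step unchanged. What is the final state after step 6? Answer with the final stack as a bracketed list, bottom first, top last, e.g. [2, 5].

(re-executing from step 3 with the substitution; state before step 3: [])
3 | PUSH -8 | [-8]
4 | DUP | [-8, -8]
5 | PUSH -43 | [-8, -8, -43]
6 | DROP | [-8, -8]

[-8, -8]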